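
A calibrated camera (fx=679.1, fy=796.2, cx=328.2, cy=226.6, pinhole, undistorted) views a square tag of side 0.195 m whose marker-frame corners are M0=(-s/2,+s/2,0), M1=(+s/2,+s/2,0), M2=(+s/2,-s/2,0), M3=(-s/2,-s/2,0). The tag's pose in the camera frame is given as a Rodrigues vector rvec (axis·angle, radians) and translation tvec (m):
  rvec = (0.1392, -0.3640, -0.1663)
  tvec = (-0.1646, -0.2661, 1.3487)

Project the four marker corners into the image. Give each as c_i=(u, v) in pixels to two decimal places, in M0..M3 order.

Intrinsics K: fx=679.1, fy=796.2, cx=328.2, cy=226.6
Marker side s = 0.195 m; corners in marker frame (Z=0):
  M0 = (-0.0975, +0.0975, 0)
  M1 = (+0.0975, +0.0975, 0)
  M2 = (+0.0975, -0.0975, 0)
  M3 = (-0.0975, -0.0975, 0)
rvec = (0.1392, -0.3640, -0.1663), |rvec| = θ = 0.42371 rad = 24.277°
Rodrigues: sinθ=0.41114, 1−cosθ=0.08843; R = I + sinθ·[k]× + (1−cosθ)·[k]×²:
    [+0.92111 +0.13641 -0.36461]
    [-0.18633 +0.97683 -0.10526]
    [+0.34180 +0.16489 +0.92519]
t = (-0.1646, -0.2661, 1.3487) m
M0: Pc = R·M0+t = (-0.24111, -0.15269, +1.33145); u = 679.1·(-0.24111)/1.33145 + 328.2 = 205.2237, v = 796.2·(-0.15269)/1.33145 + 226.6 = 135.2911
M1: Pc = R·M1+t = (-0.06149, -0.18903, +1.39810); u = 679.1·(-0.06149)/1.39810 + 328.2 = 298.3319, v = 796.2·(-0.18903)/1.39810 + 226.6 = 118.9526
M2: Pc = R·M2+t = (-0.08809, -0.37951, +1.36595); u = 679.1·(-0.08809)/1.36595 + 328.2 = 284.4042, v = 796.2·(-0.37951)/1.36595 + 226.6 = 5.3880
M3: Pc = R·M3+t = (-0.26771, -0.34317, +1.29930); u = 679.1·(-0.26771)/1.29930 + 328.2 = 188.2774, v = 796.2·(-0.34317)/1.29930 + 226.6 = 16.3052

c0=(205.22, 135.29) c1=(298.33, 118.95) c2=(284.40, 5.39) c3=(188.28, 16.31)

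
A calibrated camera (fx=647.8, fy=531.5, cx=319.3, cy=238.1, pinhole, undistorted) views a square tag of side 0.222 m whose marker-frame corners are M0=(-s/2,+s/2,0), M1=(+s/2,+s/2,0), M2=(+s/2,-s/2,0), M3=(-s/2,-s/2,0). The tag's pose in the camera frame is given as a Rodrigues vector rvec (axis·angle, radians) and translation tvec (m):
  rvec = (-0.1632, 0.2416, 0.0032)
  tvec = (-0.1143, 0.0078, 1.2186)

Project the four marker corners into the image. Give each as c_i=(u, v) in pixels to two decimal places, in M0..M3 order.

c0=(200.74, 289.70) c1=(314.31, 290.38) c2=(317.16, 192.61) c3=(206.68, 196.05)

Intrinsics K: fx=647.8, fy=531.5, cx=319.3, cy=238.1
Marker side s = 0.222 m; corners in marker frame (Z=0):
  M0 = (-0.1110, +0.1110, 0)
  M1 = (+0.1110, +0.1110, 0)
  M2 = (+0.1110, -0.1110, 0)
  M3 = (-0.1110, -0.1110, 0)
rvec = (-0.1632, 0.2416, 0.0032), |rvec| = θ = 0.29157 rad = 16.706°
Rodrigues: sinθ=0.28746, 1−cosθ=0.04221; R = I + sinθ·[k]× + (1−cosθ)·[k]×²:
    [+0.97102 -0.02273 +0.23793]
    [-0.01642 +0.98677 +0.16128]
    [-0.23845 -0.16051 +0.95780]
t = (-0.1143, 0.0078, 1.2186) m
M0: Pc = R·M0+t = (-0.22461, +0.11915, +1.22725); u = 647.8·(-0.22461)/1.22725 + 319.3 = 200.7426, v = 531.5·(+0.11915)/1.22725 + 238.1 = 289.7036
M1: Pc = R·M1+t = (-0.00904, +0.11551, +1.17431); u = 647.8·(-0.00904)/1.17431 + 319.3 = 314.3130, v = 531.5·(+0.11551)/1.17431 + 238.1 = 290.3799
M2: Pc = R·M2+t = (-0.00399, -0.10355, +1.20995); u = 647.8·(-0.00399)/1.20995 + 319.3 = 317.1615, v = 531.5·(-0.10355)/1.20995 + 238.1 = 192.6112
M3: Pc = R·M3+t = (-0.21956, -0.09991, +1.26289); u = 647.8·(-0.21956)/1.26289 + 319.3 = 206.6763, v = 531.5·(-0.09991)/1.26289 + 238.1 = 196.0521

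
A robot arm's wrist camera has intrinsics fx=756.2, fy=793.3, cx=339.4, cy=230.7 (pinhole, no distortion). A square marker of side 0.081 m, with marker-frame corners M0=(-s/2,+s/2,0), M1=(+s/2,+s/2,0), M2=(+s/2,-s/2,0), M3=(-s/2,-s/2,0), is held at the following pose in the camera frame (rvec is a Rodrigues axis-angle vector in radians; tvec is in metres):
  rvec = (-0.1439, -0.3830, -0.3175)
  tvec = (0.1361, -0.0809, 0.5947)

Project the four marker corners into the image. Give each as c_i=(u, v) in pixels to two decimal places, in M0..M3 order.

c0=(488.96, 187.16) c1=(569.87, 160.15) c2=(534.51, 62.38) c3=(452.57, 83.80)

Intrinsics K: fx=756.2, fy=793.3, cx=339.4, cy=230.7
Marker side s = 0.081 m; corners in marker frame (Z=0):
  M0 = (-0.0405, +0.0405, 0)
  M1 = (+0.0405, +0.0405, 0)
  M2 = (+0.0405, -0.0405, 0)
  M3 = (-0.0405, -0.0405, 0)
rvec = (-0.1439, -0.3830, -0.3175), |rvec| = θ = 0.51788 rad = 29.672°
Rodrigues: sinθ=0.49504, 1−cosθ=0.13113; R = I + sinθ·[k]× + (1−cosθ)·[k]×²:
    [+0.87899 +0.33044 -0.34377]
    [-0.27655 +0.94059 +0.19701]
    [+0.38845 -0.07810 +0.91816]
t = (0.1361, -0.0809, 0.5947) m
M0: Pc = R·M0+t = (+0.11388, -0.03161, +0.57580); u = 756.2·(+0.11388)/0.57580 + 339.4 = 488.9626, v = 793.3·(-0.03161)/0.57580 + 230.7 = 187.1559
M1: Pc = R·M1+t = (+0.18508, -0.05401, +0.60727); u = 756.2·(+0.18508)/0.60727 + 339.4 = 569.8730, v = 793.3·(-0.05401)/0.60727 + 230.7 = 160.1492
M2: Pc = R·M2+t = (+0.15832, -0.13019, +0.61360); u = 756.2·(+0.15832)/0.61360 + 339.4 = 534.5104, v = 793.3·(-0.13019)/0.61360 + 230.7 = 62.3756
M3: Pc = R·M3+t = (+0.08712, -0.10779, +0.58213); u = 756.2·(+0.08712)/0.58213 + 339.4 = 452.5678, v = 793.3·(-0.10779)/0.58213 + 230.7 = 83.8041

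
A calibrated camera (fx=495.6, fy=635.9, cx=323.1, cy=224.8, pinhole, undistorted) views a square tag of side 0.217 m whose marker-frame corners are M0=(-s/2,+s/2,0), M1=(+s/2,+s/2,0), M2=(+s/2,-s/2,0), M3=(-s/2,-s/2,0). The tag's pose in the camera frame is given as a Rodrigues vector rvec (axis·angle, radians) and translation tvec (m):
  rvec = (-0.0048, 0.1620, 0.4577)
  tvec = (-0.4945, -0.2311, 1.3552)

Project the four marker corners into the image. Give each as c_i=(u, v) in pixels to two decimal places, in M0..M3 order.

c0=(93.17, 140.93) c1=(158.23, 184.01) c2=(192.86, 91.04) c3=(126.61, 50.05)

Intrinsics K: fx=495.6, fy=635.9, cx=323.1, cy=224.8
Marker side s = 0.217 m; corners in marker frame (Z=0):
  M0 = (-0.1085, +0.1085, 0)
  M1 = (+0.1085, +0.1085, 0)
  M2 = (+0.1085, -0.1085, 0)
  M3 = (-0.1085, -0.1085, 0)
rvec = (-0.0048, 0.1620, 0.4577), |rvec| = θ = 0.48555 rad = 27.820°
Rodrigues: sinθ=0.46669, 1−cosθ=0.11558; R = I + sinθ·[k]× + (1−cosθ)·[k]×²:
    [+0.88443 -0.44031 +0.15463]
    [+0.43955 +0.89729 +0.04096]
    [-0.15679 +0.03174 +0.98712]
t = (-0.4945, -0.2311, 1.3552) m
M0: Pc = R·M0+t = (-0.63823, -0.18144, +1.37565); u = 495.6·(-0.63823)/1.37565 + 323.1 = 93.1667, v = 635.9·(-0.18144)/1.37565 + 224.8 = 140.9311
M1: Pc = R·M1+t = (-0.44631, -0.08605, +1.34163); u = 495.6·(-0.44631)/1.34163 + 323.1 = 158.2318, v = 635.9·(-0.08605)/1.34163 + 224.8 = 184.0126
M2: Pc = R·M2+t = (-0.35077, -0.28076, +1.33475); u = 495.6·(-0.35077)/1.33475 + 323.1 = 192.8582, v = 635.9·(-0.28076)/1.33475 + 224.8 = 91.0379
M3: Pc = R·M3+t = (-0.54269, -0.37615, +1.36877); u = 495.6·(-0.54269)/1.36877 + 323.1 = 126.6051, v = 635.9·(-0.37615)/1.36877 + 224.8 = 50.0506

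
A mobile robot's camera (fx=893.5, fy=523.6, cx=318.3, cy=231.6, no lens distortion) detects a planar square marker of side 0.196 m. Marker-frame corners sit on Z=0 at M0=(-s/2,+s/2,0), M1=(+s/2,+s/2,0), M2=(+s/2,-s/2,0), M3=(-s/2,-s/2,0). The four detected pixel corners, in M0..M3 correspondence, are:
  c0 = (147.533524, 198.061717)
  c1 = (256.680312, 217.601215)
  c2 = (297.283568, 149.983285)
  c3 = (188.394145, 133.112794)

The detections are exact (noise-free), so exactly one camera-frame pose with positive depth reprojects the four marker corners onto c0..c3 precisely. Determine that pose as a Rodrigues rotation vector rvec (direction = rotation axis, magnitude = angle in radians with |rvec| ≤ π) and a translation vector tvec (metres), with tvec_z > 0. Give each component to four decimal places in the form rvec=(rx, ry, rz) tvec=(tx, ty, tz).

Intrinsics K: fx=893.5, fy=523.6, cx=318.3, cy=231.6
Marker side s = 0.196 m; corners in marker frame (Z=0):
  M0 = (-0.0980, +0.0980, 0)
  M1 = (+0.0980, +0.0980, 0)
  M2 = (+0.0980, -0.0980, 0)
  M3 = (-0.0980, -0.0980, 0)
Detected image corners:
  c0 = (147.533524, 198.061717) px
  c1 = (256.680312, 217.601215) px
  c2 = (297.283568, 149.983285) px
  c3 = (188.394145, 133.112794) px
Planar DLT: solve 8×8 A·h = b for H (H[2,2]=1):
  H  [+515.42556 -225.74539 +221.65435]
  H  [+60.80448 +323.98921 +174.26464]
  H  [-0.18332 -0.08054 +1.00000]
B = K⁻¹H; ‖b₁‖=0.696333, ‖b₂‖=0.696333; λ = 2/(‖b₁‖+‖b₂‖) = 1.436094, sign → tz>0 ⇒ λ=+1.436094
r₁ = λ·B[:,0] = (+0.92221,+0.28322,-0.26327); r₂ = λ·B[:,1] = (-0.32163,+0.93977,-0.11566)
r₃ = r₁×r₂ = (+0.21465,+0.19134,+0.95776); SVD([r₁ r₂ r₃]) → R = UVᵀ:
  R  [+0.92221 -0.32163 +0.21465]
  R  [+0.28322 +0.93977 +0.19134]
  R  [-0.26327 -0.11566 +0.95776]
t = (-0.15534, -0.15726, +1.43609) m
tr R = 2.819753; θ = arccos((tr R − 1)/2) = 0.427811 rad = 24.512°
axis k = ((R−Rᵀ)₃₂, (R−Rᵀ)₁₃, (R−Rᵀ)₂₁) / (2 sinθ) = (-0.369986, +0.575976, +0.728946)
rvec = θ·k = (-0.158284, +0.246409, +0.311851)

rvec=(-0.1583, 0.2464, 0.3119) tvec=(-0.1553, -0.1573, 1.4361)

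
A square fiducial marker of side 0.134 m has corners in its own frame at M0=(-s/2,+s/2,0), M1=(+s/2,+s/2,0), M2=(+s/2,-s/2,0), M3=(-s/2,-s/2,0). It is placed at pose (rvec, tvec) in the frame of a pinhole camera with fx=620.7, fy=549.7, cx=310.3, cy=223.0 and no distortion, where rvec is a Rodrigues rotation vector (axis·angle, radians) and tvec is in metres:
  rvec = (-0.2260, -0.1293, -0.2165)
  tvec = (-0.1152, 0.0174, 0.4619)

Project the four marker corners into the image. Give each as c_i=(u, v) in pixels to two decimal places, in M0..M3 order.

Intrinsics K: fx=620.7, fy=549.7, cx=310.3, cy=223.0
Marker side s = 0.134 m; corners in marker frame (Z=0):
  M0 = (-0.0670, +0.0670, 0)
  M1 = (+0.0670, +0.0670, 0)
  M2 = (+0.0670, -0.0670, 0)
  M3 = (-0.0670, -0.0670, 0)
rvec = (-0.2260, -0.1293, -0.2165), |rvec| = θ = 0.33862 rad = 19.402°
Rodrigues: sinθ=0.33219, 1−cosθ=0.05679; R = I + sinθ·[k]× + (1−cosθ)·[k]×²:
    [+0.96851 +0.22686 -0.10261]
    [-0.19791 +0.95149 +0.23557]
    [+0.15107 -0.20784 +0.96643]
t = (-0.1152, 0.0174, 0.4619) m
M0: Pc = R·M0+t = (-0.16489, +0.09441, +0.43785); u = 620.7·(-0.16489)/0.43785 + 310.3 = 76.5511, v = 549.7·(+0.09441)/0.43785 + 223.0 = 341.5269
M1: Pc = R·M1+t = (-0.03511, +0.06789, +0.45810); u = 620.7·(-0.03511)/0.45810 + 310.3 = 262.7268, v = 549.7·(+0.06789)/0.45810 + 223.0 = 304.4653
M2: Pc = R·M2+t = (-0.06551, -0.05961, +0.48595); u = 620.7·(-0.06551)/0.48595 + 310.3 = 226.6248, v = 549.7·(-0.05961)/0.48595 + 223.0 = 155.5694
M3: Pc = R·M3+t = (-0.19529, -0.03309, +0.46570); u = 620.7·(-0.19529)/0.46570 + 310.3 = 50.0138, v = 549.7·(-0.03309)/0.46570 + 223.0 = 183.9421

c0=(76.55, 341.53) c1=(262.73, 304.47) c2=(226.62, 155.57) c3=(50.01, 183.94)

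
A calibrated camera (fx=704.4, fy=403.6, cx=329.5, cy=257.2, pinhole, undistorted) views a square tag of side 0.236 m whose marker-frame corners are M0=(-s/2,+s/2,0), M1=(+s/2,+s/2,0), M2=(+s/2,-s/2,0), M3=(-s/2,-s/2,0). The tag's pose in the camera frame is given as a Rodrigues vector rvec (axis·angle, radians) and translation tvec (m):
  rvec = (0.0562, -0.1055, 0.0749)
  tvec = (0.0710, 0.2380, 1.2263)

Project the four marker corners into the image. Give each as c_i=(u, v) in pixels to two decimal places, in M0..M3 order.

c0=(297.64, 372.02) c1=(430.69, 375.17) c2=(442.16, 299.42) c3=(308.00, 294.65)

Intrinsics K: fx=704.4, fy=403.6, cx=329.5, cy=257.2
Marker side s = 0.236 m; corners in marker frame (Z=0):
  M0 = (-0.1180, +0.1180, 0)
  M1 = (+0.1180, +0.1180, 0)
  M2 = (+0.1180, -0.1180, 0)
  M3 = (-0.1180, -0.1180, 0)
rvec = (0.0562, -0.1055, 0.0749), |rvec| = θ = 0.14106 rad = 8.082°
Rodrigues: sinθ=0.14060, 1−cosθ=0.00993; R = I + sinθ·[k]× + (1−cosθ)·[k]×²:
    [+0.99164 -0.07761 -0.10305]
    [+0.07169 +0.99562 -0.05996]
    [+0.10725 +0.05207 +0.99287]
t = (0.0710, 0.2380, 1.2263) m
M0: Pc = R·M0+t = (-0.05517, +0.34702, +1.21979); u = 704.4·(-0.05517)/1.21979 + 329.5 = 297.6394, v = 403.6·(+0.34702)/1.21979 + 257.2 = 372.0222
M1: Pc = R·M1+t = (+0.17886, +0.36394, +1.24510); u = 704.4·(+0.17886)/1.24510 + 329.5 = 430.6855, v = 403.6·(+0.36394)/1.24510 + 257.2 = 375.1724
M2: Pc = R·M2+t = (+0.19717, +0.12898, +1.23281); u = 704.4·(+0.19717)/1.23281 + 329.5 = 442.1596, v = 403.6·(+0.12898)/1.23281 + 257.2 = 299.4244
M3: Pc = R·M3+t = (-0.03686, +0.11206, +1.20750); u = 704.4·(-0.03686)/1.20750 + 329.5 = 308.0000, v = 403.6·(+0.11206)/1.20750 + 257.2 = 294.6543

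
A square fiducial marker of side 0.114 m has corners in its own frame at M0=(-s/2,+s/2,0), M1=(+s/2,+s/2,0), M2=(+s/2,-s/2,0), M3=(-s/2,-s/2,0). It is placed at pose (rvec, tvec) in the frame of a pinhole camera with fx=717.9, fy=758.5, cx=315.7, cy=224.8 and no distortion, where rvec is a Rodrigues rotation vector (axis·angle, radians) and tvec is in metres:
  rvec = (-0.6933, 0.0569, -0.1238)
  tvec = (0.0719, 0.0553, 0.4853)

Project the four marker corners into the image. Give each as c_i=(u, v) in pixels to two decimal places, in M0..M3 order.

Intrinsics K: fx=717.9, fy=758.5, cx=315.7, cy=224.8
Marker side s = 0.114 m; corners in marker frame (Z=0):
  M0 = (-0.0570, +0.0570, 0)
  M1 = (+0.0570, +0.0570, 0)
  M2 = (+0.0570, -0.0570, 0)
  M3 = (-0.0570, -0.0570, 0)
rvec = (-0.6933, 0.0569, -0.1238), |rvec| = θ = 0.70656 rad = 40.483°
Rodrigues: sinθ=0.64922, 1−cosθ=0.23940; R = I + sinθ·[k]× + (1−cosθ)·[k]×²:
    [+0.99110 +0.09484 +0.09344]
    [-0.13267 +0.76215 +0.63366]
    [-0.01112 -0.64042 +0.76795]
t = (0.0719, 0.0553, 0.4853) m
M0: Pc = R·M0+t = (+0.02081, +0.10630, +0.44943); u = 717.9·(+0.02081)/0.44943 + 315.7 = 348.9459, v = 758.5·(+0.10630)/0.44943 + 224.8 = 404.2099
M1: Pc = R·M1+t = (+0.13380, +0.09118, +0.44816); u = 717.9·(+0.13380)/0.44816 + 315.7 = 530.0280, v = 758.5·(+0.09118)/0.44816 + 224.8 = 379.1198
M2: Pc = R·M2+t = (+0.12299, +0.00430, +0.52117); u = 717.9·(+0.12299)/0.52117 + 315.7 = 485.1118, v = 758.5·(+0.00430)/0.52117 + 224.8 = 231.0511
M3: Pc = R·M3+t = (+0.01000, +0.01942, +0.52244); u = 717.9·(+0.01000)/0.52244 + 315.7 = 329.4438, v = 758.5·(+0.01942)/0.52244 + 224.8 = 252.9943

c0=(348.95, 404.21) c1=(530.03, 379.12) c2=(485.11, 231.05) c3=(329.44, 252.99)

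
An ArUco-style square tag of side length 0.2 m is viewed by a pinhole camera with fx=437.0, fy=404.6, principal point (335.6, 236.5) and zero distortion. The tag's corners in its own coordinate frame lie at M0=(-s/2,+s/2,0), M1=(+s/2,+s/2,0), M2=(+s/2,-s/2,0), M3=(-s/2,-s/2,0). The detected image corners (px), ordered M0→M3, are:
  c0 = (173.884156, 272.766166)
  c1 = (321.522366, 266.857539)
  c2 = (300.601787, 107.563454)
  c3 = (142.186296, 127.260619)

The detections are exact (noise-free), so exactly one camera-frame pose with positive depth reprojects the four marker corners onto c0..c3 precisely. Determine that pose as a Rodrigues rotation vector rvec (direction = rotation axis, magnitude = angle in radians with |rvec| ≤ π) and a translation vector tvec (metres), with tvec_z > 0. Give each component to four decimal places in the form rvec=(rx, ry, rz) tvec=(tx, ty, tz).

Intrinsics K: fx=437.0, fy=404.6, cx=335.6, cy=236.5
Marker side s = 0.2 m; corners in marker frame (Z=0):
  M0 = (-0.1000, +0.1000, 0)
  M1 = (+0.1000, +0.1000, 0)
  M2 = (+0.1000, -0.1000, 0)
  M3 = (-0.1000, -0.1000, 0)
Detected image corners:
  c0 = (173.884156, 272.766166) px
  c1 = (321.522366, 266.857539) px
  c2 = (300.601787, 107.563454) px
  c3 = (142.186296, 127.260619) px
Planar DLT: solve 8×8 A·h = b for H (H[2,2]=1):
  H  [+666.23765 +232.06881 +231.91722]
  H  [-143.24686 +842.61353 +197.10803]
  H  [-0.41678 +0.42379 +1.00000]
B = K⁻¹H; ‖b₁‖=1.894360, ‖b₂‖=1.894360; λ = 2/(‖b₁‖+‖b₂‖) = 0.527883, sign → tz>0 ⇒ λ=+0.527883
r₁ = λ·B[:,0] = (+0.97375,-0.05829,-0.22001); r₂ = λ·B[:,1] = (+0.10853,+0.96859,+0.22371)
r₃ = r₁×r₂ = (+0.20006,-0.24172,+0.94950); SVD([r₁ r₂ r₃]) → R = UVᵀ:
  R  [+0.97375 +0.10853 +0.20006]
  R  [-0.05829 +0.96859 -0.24172]
  R  [-0.22001 +0.22371 +0.94950]
t = (-0.12525, -0.05139, +0.52788) m
tr R = 2.891847; θ = arccos((tr R − 1)/2) = 0.330366 rad = 18.929°
axis k = ((R−Rᵀ)₃₂, (R−Rᵀ)₁₃, (R−Rᵀ)₂₁) / (2 sinθ) = (+0.717395, +0.647478, -0.257132)
rvec = θ·k = (+0.237003, +0.213905, -0.084948)

rvec=(0.2370, 0.2139, -0.0849) tvec=(-0.1252, -0.0514, 0.5279)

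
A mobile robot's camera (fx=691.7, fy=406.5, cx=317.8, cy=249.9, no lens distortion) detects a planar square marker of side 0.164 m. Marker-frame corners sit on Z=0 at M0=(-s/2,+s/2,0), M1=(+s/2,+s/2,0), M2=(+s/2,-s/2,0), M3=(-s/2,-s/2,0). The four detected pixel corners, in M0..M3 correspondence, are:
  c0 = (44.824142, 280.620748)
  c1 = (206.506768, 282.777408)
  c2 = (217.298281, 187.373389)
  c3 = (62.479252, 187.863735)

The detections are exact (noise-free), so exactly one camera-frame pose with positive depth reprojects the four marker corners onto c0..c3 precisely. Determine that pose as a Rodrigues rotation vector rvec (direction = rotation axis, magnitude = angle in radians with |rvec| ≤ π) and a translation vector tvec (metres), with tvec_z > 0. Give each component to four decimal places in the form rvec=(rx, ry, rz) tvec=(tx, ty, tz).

rvec=(-0.1960, 0.1153, 0.0241) tvec=(-0.1855, -0.0277, 0.6899)

Intrinsics K: fx=691.7, fy=406.5, cx=317.8, cy=249.9
Marker side s = 0.164 m; corners in marker frame (Z=0):
  M0 = (-0.0820, +0.0820, 0)
  M1 = (+0.0820, +0.0820, 0)
  M2 = (+0.0820, -0.0820, 0)
  M3 = (-0.0820, -0.0820, 0)
Detected image corners:
  c0 = (44.824142, 280.620748) px
  c1 = (206.506768, 282.777408) px
  c2 = (217.298281, 187.373389) px
  c3 = (62.479252, 187.863735) px
Planar DLT: solve 8×8 A·h = b for H (H[2,2]=1):
  H  [+942.01404 -124.14981 +131.84315]
  H  [-34.78132 +507.92559 +233.57432]
  H  [-0.16908 -0.27966 +1.00000]
B = K⁻¹H; ‖b₁‖=1.449579, ‖b₂‖=1.449579; λ = 2/(‖b₁‖+‖b₂‖) = 0.689856, sign → tz>0 ⇒ λ=+0.689856
r₁ = λ·B[:,0] = (+0.99309,+0.01268,-0.11664); r₂ = λ·B[:,1] = (-0.03518,+0.98058,-0.19292)
r₃ = r₁×r₂ = (+0.11193,+0.19569,+0.97426); SVD([r₁ r₂ r₃]) → R = UVᵀ:
  R  [+0.99309 -0.03518 +0.11193]
  R  [+0.01268 +0.98058 +0.19569]
  R  [-0.11664 -0.19292 +0.97426]
t = (-0.18546, -0.02771, +0.68986) m
tr R = 2.947932; θ = arccos((tr R − 1)/2) = 0.228682 rad = 13.102°
axis k = ((R−Rᵀ)₃₂, (R−Rᵀ)₁₃, (R−Rᵀ)₂₁) / (2 sinθ) = (-0.857144, +0.504144, +0.105564)
rvec = θ·k = (-0.196013, +0.115288, +0.024140)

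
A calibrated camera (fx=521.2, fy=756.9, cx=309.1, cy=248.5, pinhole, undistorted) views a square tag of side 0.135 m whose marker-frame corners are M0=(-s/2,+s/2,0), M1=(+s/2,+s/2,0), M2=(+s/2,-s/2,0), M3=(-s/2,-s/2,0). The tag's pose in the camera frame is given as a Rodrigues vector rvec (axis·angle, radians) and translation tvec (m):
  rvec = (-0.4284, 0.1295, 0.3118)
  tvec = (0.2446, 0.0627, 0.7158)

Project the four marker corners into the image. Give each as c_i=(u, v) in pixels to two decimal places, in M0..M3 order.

c0=(427.10, 359.25) c1=(529.70, 404.09) c2=(545.09, 271.99) c3=(449.09, 234.71)

Intrinsics K: fx=521.2, fy=756.9, cx=309.1, cy=248.5
Marker side s = 0.135 m; corners in marker frame (Z=0):
  M0 = (-0.0675, +0.0675, 0)
  M1 = (+0.0675, +0.0675, 0)
  M2 = (+0.0675, -0.0675, 0)
  M3 = (-0.0675, -0.0675, 0)
rvec = (-0.4284, 0.1295, 0.3118), |rvec| = θ = 0.54545 rad = 31.252°
Rodrigues: sinθ=0.51880, 1−cosθ=0.14511; R = I + sinθ·[k]× + (1−cosθ)·[k]×²:
    [+0.94440 -0.32363 +0.05803]
    [+0.26951 +0.86307 +0.42716]
    [-0.18832 -0.38778 +0.90231]
t = (0.2446, 0.0627, 0.7158) m
M0: Pc = R·M0+t = (+0.15901, +0.10277, +0.70234); u = 521.2·(+0.15901)/0.70234 + 309.1 = 427.0989, v = 756.9·(+0.10277)/0.70234 + 248.5 = 359.2492
M1: Pc = R·M1+t = (+0.28650, +0.13915, +0.67691); u = 521.2·(+0.28650)/0.67691 + 309.1 = 529.6971, v = 756.9·(+0.13915)/0.67691 + 248.5 = 404.0917
M2: Pc = R·M2+t = (+0.33019, +0.02263, +0.72926); u = 521.2·(+0.33019)/0.72926 + 309.1 = 545.0862, v = 756.9·(+0.02263)/0.72926 + 248.5 = 271.9922
M3: Pc = R·M3+t = (+0.20270, -0.01375, +0.75469); u = 521.2·(+0.20270)/0.75469 + 309.1 = 449.0864, v = 756.9·(-0.01375)/0.75469 + 248.5 = 234.7104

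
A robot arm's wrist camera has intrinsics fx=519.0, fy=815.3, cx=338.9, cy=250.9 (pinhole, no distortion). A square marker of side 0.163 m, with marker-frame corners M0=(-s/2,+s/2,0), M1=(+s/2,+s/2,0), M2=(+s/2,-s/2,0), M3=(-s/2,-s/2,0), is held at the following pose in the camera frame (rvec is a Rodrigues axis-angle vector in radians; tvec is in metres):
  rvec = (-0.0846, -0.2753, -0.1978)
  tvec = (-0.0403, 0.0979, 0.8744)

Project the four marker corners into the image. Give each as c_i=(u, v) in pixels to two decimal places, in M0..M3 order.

Intrinsics K: fx=519.0, fy=815.3, cx=338.9, cy=250.9
Marker side s = 0.163 m; corners in marker frame (Z=0):
  M0 = (-0.0815, +0.0815, 0)
  M1 = (+0.0815, +0.0815, 0)
  M2 = (+0.0815, -0.0815, 0)
  M3 = (-0.0815, -0.0815, 0)
rvec = (-0.0846, -0.2753, -0.1978), |rvec| = θ = 0.34939 rad = 20.018°
Rodrigues: sinθ=0.34232, 1−cosθ=0.06042; R = I + sinθ·[k]× + (1−cosθ)·[k]×²:
    [+0.94312 +0.20533 -0.26145]
    [-0.18227 +0.97709 +0.10984]
    [+0.27802 -0.05594 +0.95895]
t = (-0.0403, 0.0979, 0.8744) m
M0: Pc = R·M0+t = (-0.10043, +0.19239, +0.84718); u = 519.0·(-0.10043)/0.84718 + 338.9 = 277.3744, v = 815.3·(+0.19239)/0.84718 + 250.9 = 436.0480
M1: Pc = R·M1+t = (+0.05330, +0.16268, +0.89250); u = 519.0·(+0.05330)/0.89250 + 338.9 = 369.8940, v = 815.3·(+0.16268)/0.89250 + 250.9 = 399.5066
M2: Pc = R·M2+t = (+0.01983, +0.00341, +0.90162); u = 519.0·(+0.01983)/0.90162 + 338.9 = 350.3151, v = 815.3·(+0.00341)/0.90162 + 250.9 = 253.9850
M3: Pc = R·M3+t = (-0.13390, +0.03312, +0.85630); u = 519.0·(-0.13390)/0.85630 + 338.9 = 257.7445, v = 815.3·(+0.03312)/0.85630 + 250.9 = 282.4362

c0=(277.37, 436.05) c1=(369.89, 399.51) c2=(350.32, 253.99) c3=(257.74, 282.44)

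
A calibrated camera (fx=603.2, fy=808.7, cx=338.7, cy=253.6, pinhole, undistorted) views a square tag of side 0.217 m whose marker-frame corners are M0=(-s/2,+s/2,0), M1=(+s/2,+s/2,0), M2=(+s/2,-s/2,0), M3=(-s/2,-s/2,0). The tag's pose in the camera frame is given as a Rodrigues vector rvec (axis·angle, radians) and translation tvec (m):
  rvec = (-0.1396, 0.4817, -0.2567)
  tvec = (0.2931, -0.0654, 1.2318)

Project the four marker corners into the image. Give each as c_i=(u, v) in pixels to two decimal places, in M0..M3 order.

Intrinsics K: fx=603.2, fy=808.7, cx=338.7, cy=253.6
Marker side s = 0.217 m; corners in marker frame (Z=0):
  M0 = (-0.1085, +0.1085, 0)
  M1 = (+0.1085, +0.1085, 0)
  M2 = (+0.1085, -0.1085, 0)
  M3 = (-0.1085, -0.1085, 0)
rvec = (-0.1396, 0.4817, -0.2567), |rvec| = θ = 0.56340 rad = 32.280°
Rodrigues: sinθ=0.53406, 1−cosθ=0.15456; R = I + sinθ·[k]× + (1−cosθ)·[k]×²:
    [+0.85493 +0.21059 +0.47407]
    [-0.27608 +0.95843 +0.07212]
    [-0.43917 -0.19254 +0.87753]
t = (0.2931, -0.0654, 1.2318) m
M0: Pc = R·M0+t = (+0.22319, +0.06854, +1.25856); u = 603.2·(+0.22319)/1.25856 + 338.7 = 445.6695, v = 808.7·(+0.06854)/1.25856 + 253.6 = 297.6433
M1: Pc = R·M1+t = (+0.40871, +0.00863, +1.16326); u = 603.2·(+0.40871)/1.16326 + 338.7 = 550.6334, v = 808.7·(+0.00863)/1.16326 + 253.6 = 259.6030
M2: Pc = R·M2+t = (+0.36301, -0.19934, +1.20504); u = 603.2·(+0.36301)/1.20504 + 338.7 = 520.4104, v = 808.7·(-0.19934)/1.20504 + 253.6 = 119.8210
M3: Pc = R·M3+t = (+0.17749, -0.13943, +1.30034); u = 603.2·(+0.17749)/1.30034 + 338.7 = 421.0340, v = 808.7·(-0.13943)/1.30034 + 253.6 = 166.8835

c0=(445.67, 297.64) c1=(550.63, 259.60) c2=(520.41, 119.82) c3=(421.03, 166.88)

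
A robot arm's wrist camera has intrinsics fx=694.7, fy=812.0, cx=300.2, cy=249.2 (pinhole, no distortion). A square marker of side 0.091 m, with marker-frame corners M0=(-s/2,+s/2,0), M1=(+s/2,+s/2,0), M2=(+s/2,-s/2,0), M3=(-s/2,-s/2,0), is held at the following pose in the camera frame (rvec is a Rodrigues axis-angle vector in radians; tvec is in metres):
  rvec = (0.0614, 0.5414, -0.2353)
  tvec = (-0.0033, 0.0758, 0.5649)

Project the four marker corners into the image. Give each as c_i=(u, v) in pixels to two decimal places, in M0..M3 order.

c0=(264.44, 427.75) c1=(358.38, 415.20) c2=(330.58, 282.56) c3=(238.92, 305.71)

Intrinsics K: fx=694.7, fy=812.0, cx=300.2, cy=249.2
Marker side s = 0.091 m; corners in marker frame (Z=0):
  M0 = (-0.0455, +0.0455, 0)
  M1 = (+0.0455, +0.0455, 0)
  M2 = (+0.0455, -0.0455, 0)
  M3 = (-0.0455, -0.0455, 0)
rvec = (0.0614, 0.5414, -0.2353), |rvec| = θ = 0.59351 rad = 34.005°
Rodrigues: sinθ=0.55927, 1−cosθ=0.17102; R = I + sinθ·[k]× + (1−cosθ)·[k]×²:
    [+0.83081 +0.23787 +0.50316]
    [-0.20559 +0.97129 -0.11971]
    [-0.51718 -0.00399 +0.85586]
t = (-0.0033, 0.0758, 0.5649) m
M0: Pc = R·M0+t = (-0.03028, +0.12935, +0.58825); u = 694.7·(-0.03028)/0.58825 + 300.2 = 264.4415, v = 812.0·(+0.12935)/0.58825 + 249.2 = 427.7473
M1: Pc = R·M1+t = (+0.04532, +0.11064, +0.54119); u = 694.7·(+0.04532)/0.54119 + 300.2 = 358.3819, v = 812.0·(+0.11064)/0.54119 + 249.2 = 415.2041
M2: Pc = R·M2+t = (+0.02368, +0.02225, +0.54155); u = 694.7·(+0.02368)/0.54155 + 300.2 = 330.5757, v = 812.0·(+0.02225)/0.54155 + 249.2 = 282.5647
M3: Pc = R·M3+t = (-0.05192, +0.04096, +0.58861); u = 694.7·(-0.05192)/0.58861 + 300.2 = 238.9165, v = 812.0·(+0.04096)/0.58861 + 249.2 = 305.7057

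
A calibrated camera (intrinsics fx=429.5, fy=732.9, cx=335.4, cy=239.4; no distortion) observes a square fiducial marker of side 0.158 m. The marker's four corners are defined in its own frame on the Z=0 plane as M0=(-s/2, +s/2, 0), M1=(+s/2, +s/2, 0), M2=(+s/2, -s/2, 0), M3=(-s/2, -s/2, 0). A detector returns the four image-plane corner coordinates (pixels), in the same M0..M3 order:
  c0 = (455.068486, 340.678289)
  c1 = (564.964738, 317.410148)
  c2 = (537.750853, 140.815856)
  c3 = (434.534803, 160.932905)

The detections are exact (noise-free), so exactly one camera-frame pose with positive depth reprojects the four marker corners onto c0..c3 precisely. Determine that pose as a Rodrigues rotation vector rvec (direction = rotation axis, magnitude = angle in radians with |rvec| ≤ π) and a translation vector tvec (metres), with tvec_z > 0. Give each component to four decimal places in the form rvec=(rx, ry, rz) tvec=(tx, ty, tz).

Intrinsics K: fx=429.5, fy=732.9, cx=335.4, cy=239.4
Marker side s = 0.158 m; corners in marker frame (Z=0):
  M0 = (-0.0790, +0.0790, 0)
  M1 = (+0.0790, +0.0790, 0)
  M2 = (+0.0790, -0.0790, 0)
  M3 = (-0.0790, -0.0790, 0)
Detected image corners:
  c0 = (455.068486, 340.678289) px
  c1 = (564.964738, 317.410148) px
  c2 = (537.750853, 140.815856) px
  c3 = (434.534803, 160.932905) px
Planar DLT: solve 8×8 A·h = b for H (H[2,2]=1):
  H  [+704.56981 -53.33847 +497.95315]
  H  [-122.10902 +1029.06654 +237.01612]
  H  [+0.06194 -0.41066 +1.00000]
B = K⁻¹H; ‖b₁‖=1.604197, ‖b₂‖=1.604197; λ = 2/(‖b₁‖+‖b₂‖) = 0.623365, sign → tz>0 ⇒ λ=+0.623365
r₁ = λ·B[:,0] = (+0.99244,-0.11647,+0.03861); r₂ = λ·B[:,1] = (+0.12249,+0.95889,-0.25599)
r₃ = r₁×r₂ = (-0.00721,+0.25879,+0.96591); SVD([r₁ r₂ r₃]) → R = UVᵀ:
  R  [+0.99244 +0.12249 -0.00721]
  R  [-0.11647 +0.95889 +0.25879]
  R  [+0.03861 -0.25599 +0.96591]
t = (+0.23593, -0.00203, +0.62336) m
tr R = 2.917238; θ = arccos((tr R − 1)/2) = 0.288685 rad = 16.540°
axis k = ((R−Rᵀ)₃₂, (R−Rᵀ)₁₃, (R−Rᵀ)₂₁) / (2 sinθ) = (-0.904096, -0.080466, -0.419686)
rvec = θ·k = (-0.260999, -0.023229, -0.121157)

rvec=(-0.2610, -0.0232, -0.1212) tvec=(0.2359, -0.0020, 0.6234)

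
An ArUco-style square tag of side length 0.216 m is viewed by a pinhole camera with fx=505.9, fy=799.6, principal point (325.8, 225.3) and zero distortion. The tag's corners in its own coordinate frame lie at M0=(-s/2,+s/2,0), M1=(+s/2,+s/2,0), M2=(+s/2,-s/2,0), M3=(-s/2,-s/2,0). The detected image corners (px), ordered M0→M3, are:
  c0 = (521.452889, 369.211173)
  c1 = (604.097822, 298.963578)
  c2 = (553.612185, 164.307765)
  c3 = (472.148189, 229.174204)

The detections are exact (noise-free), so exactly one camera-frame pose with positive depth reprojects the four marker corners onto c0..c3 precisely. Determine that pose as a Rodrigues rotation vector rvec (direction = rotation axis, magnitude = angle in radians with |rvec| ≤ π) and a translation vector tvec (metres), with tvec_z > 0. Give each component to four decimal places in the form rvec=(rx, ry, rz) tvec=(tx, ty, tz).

Intrinsics K: fx=505.9, fy=799.6, cx=325.8, cy=225.3
Marker side s = 0.216 m; corners in marker frame (Z=0):
  M0 = (-0.1080, +0.1080, 0)
  M1 = (+0.1080, +0.1080, 0)
  M2 = (+0.1080, -0.1080, 0)
  M3 = (-0.1080, -0.1080, 0)
Detected image corners:
  c0 = (521.452889, 369.211173) px
  c1 = (604.097822, 298.963578) px
  c2 = (553.612185, 164.307765) px
  c3 = (472.148189, 229.174204) px
Planar DLT: solve 8×8 A·h = b for H (H[2,2]=1):
  H  [+441.36752 +157.78207 +537.96771]
  H  [-282.21813 +599.56173 +263.98675]
  H  [+0.11440 -0.13619 +1.00000]
B = K⁻¹H; ‖b₁‖=0.894138, ‖b₂‖=0.894138; λ = 2/(‖b₁‖+‖b₂‖) = 1.118395, sign → tz>0 ⇒ λ=+1.118395
r₁ = λ·B[:,0] = (+0.89334,-0.43079,+0.12794); r₂ = λ·B[:,1] = (+0.44690,+0.88152,-0.15232)
r₃ = r₁×r₂ = (-0.04717,+0.19325,+0.98002); SVD([r₁ r₂ r₃]) → R = UVᵀ:
  R  [+0.89334 +0.44690 -0.04717]
  R  [-0.43079 +0.88152 +0.19325]
  R  [+0.12794 -0.15232 +0.98002]
t = (+0.46904, +0.05411, +1.11840) m
tr R = 2.754875; θ = arccos((tr R − 1)/2) = 0.500302 rad = 28.665°
axis k = ((R−Rᵀ)₃₂, (R−Rᵀ)₁₃, (R−Rᵀ)₂₁) / (2 sinθ) = (-0.360194, -0.182522, -0.914847)
rvec = θ·k = (-0.180206, -0.091316, -0.457700)

rvec=(-0.1802, -0.0913, -0.4577) tvec=(0.4690, 0.0541, 1.1184)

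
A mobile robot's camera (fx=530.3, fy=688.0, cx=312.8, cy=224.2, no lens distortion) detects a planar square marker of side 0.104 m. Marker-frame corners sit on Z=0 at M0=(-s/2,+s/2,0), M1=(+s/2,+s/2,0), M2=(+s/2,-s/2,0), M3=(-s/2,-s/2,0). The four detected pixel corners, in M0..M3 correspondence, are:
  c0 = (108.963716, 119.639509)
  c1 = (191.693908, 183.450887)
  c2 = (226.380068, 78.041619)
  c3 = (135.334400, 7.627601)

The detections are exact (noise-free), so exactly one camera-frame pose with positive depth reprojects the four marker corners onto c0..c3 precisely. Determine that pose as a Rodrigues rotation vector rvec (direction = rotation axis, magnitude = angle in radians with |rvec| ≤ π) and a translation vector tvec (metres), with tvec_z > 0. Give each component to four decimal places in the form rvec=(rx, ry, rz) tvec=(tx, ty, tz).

rvec=(0.5204, 0.1358, 0.5259) tvec=(-0.1528, -0.0991, 0.5480)

Intrinsics K: fx=530.3, fy=688.0, cx=312.8, cy=224.2
Marker side s = 0.104 m; corners in marker frame (Z=0):
  M0 = (-0.0520, +0.0520, 0)
  M1 = (+0.0520, +0.0520, 0)
  M2 = (+0.0520, -0.0520, 0)
  M3 = (-0.0520, -0.0520, 0)
Detected image corners:
  c0 = (108.963716, 119.639509) px
  c1 = (191.693908, 183.450887) px
  c2 = (226.380068, 78.041619) px
  c3 = (135.334400, 7.627601) px
Planar DLT: solve 8×8 A·h = b for H (H[2,2]=1):
  H  [+835.70142 -140.42671 +164.88847]
  H  [+645.05743 +1135.15527 +99.82667]
  H  [+0.01306 +0.92482 +1.00000]
B = K⁻¹H; ‖b₁‖=1.824970, ‖b₂‖=1.824970; λ = 2/(‖b₁‖+‖b₂‖) = 0.547954, sign → tz>0 ⇒ λ=+0.547954
r₁ = λ·B[:,0] = (+0.85930,+0.51142,+0.00716); r₂ = λ·B[:,1] = (-0.44401,+0.73895,+0.50676)
r₃ = r₁×r₂ = (+0.25388,-0.43863,+0.86206); SVD([r₁ r₂ r₃]) → R = UVᵀ:
  R  [+0.85930 -0.44401 +0.25388]
  R  [+0.51142 +0.73895 -0.43863]
  R  [+0.00716 +0.50676 +0.86206]
t = (-0.15284, -0.09906, +0.54795) m
tr R = 2.460312; θ = arccos((tr R − 1)/2) = 0.752246 rad = 43.101°
axis k = ((R−Rᵀ)₃₂, (R−Rᵀ)₁₃, (R−Rᵀ)₂₁) / (2 sinθ) = (+0.691803, +0.180540, +0.699153)
rvec = θ·k = (+0.520406, +0.135810, +0.525935)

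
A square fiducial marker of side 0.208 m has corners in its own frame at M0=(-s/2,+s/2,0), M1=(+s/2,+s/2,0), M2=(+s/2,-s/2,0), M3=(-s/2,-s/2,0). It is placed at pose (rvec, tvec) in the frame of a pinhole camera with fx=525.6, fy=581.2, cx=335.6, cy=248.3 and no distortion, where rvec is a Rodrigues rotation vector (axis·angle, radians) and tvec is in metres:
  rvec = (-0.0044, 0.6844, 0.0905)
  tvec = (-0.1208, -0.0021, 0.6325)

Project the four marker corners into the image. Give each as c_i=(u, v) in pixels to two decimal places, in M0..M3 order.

Intrinsics K: fx=525.6, fy=581.2, cx=335.6, cy=248.3
Marker side s = 0.208 m; corners in marker frame (Z=0):
  M0 = (-0.1040, +0.1040, 0)
  M1 = (+0.1040, +0.1040, 0)
  M2 = (+0.1040, -0.1040, 0)
  M3 = (-0.1040, -0.1040, 0)
rvec = (-0.0044, 0.6844, 0.0905), |rvec| = θ = 0.69037 rad = 39.555°
Rodrigues: sinθ=0.63682, 1−cosθ=0.22899; R = I + sinθ·[k]× + (1−cosθ)·[k]×²:
    [+0.77102 -0.08493 +0.63112]
    [+0.08203 +0.99606 +0.03382]
    [-0.63151 +0.02570 +0.77494]
t = (-0.1208, -0.0021, 0.6325) m
M0: Pc = R·M0+t = (-0.20982, +0.09296, +0.70085); u = 525.6·(-0.20982)/0.70085 + 335.6 = 178.2473, v = 581.2·(+0.09296)/0.70085 + 248.3 = 325.3884
M1: Pc = R·M1+t = (-0.04945, +0.11002, +0.56950); u = 525.6·(-0.04945)/0.56950 + 335.6 = 289.9648, v = 581.2·(+0.11002)/0.56950 + 248.3 = 360.5824
M2: Pc = R·M2+t = (-0.03178, -0.09716, +0.56415); u = 525.6·(-0.03178)/0.56415 + 335.6 = 305.9901, v = 581.2·(-0.09716)/0.56415 + 248.3 = 148.2054
M3: Pc = R·M3+t = (-0.19215, -0.11422, +0.69550); u = 525.6·(-0.19215)/0.69550 + 335.6 = 190.3875, v = 581.2·(-0.11422)/0.69550 + 248.3 = 152.8506

c0=(178.25, 325.39) c1=(289.96, 360.58) c2=(305.99, 148.21) c3=(190.39, 152.85)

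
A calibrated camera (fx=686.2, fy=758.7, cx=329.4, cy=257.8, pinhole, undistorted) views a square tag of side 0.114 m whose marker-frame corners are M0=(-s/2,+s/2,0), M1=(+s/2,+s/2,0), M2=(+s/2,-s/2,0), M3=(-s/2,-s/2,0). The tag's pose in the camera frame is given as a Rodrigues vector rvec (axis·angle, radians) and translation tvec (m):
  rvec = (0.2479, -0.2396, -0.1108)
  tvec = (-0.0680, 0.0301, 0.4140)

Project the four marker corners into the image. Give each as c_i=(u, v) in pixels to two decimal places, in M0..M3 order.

c0=(133.87, 427.19) c1=(316.24, 390.51) c2=(300.31, 197.63) c3=(103.16, 224.52)

Intrinsics K: fx=686.2, fy=758.7, cx=329.4, cy=257.8
Marker side s = 0.114 m; corners in marker frame (Z=0):
  M0 = (-0.0570, +0.0570, 0)
  M1 = (+0.0570, +0.0570, 0)
  M2 = (+0.0570, -0.0570, 0)
  M3 = (-0.0570, -0.0570, 0)
rvec = (0.2479, -0.2396, -0.1108), |rvec| = θ = 0.36213 rad = 20.749°
Rodrigues: sinθ=0.35427, 1−cosθ=0.06486; R = I + sinθ·[k]× + (1−cosθ)·[k]×²:
    [+0.96554 +0.07902 -0.24798]
    [-0.13777 +0.96354 -0.22939]
    [+0.22081 +0.25565 +0.94122]
t = (-0.0680, 0.0301, 0.4140) m
M0: Pc = R·M0+t = (-0.11853, +0.09287, +0.41599); u = 686.2·(-0.11853)/0.41599 + 329.4 = 133.8732, v = 758.7·(+0.09287)/0.41599 + 257.8 = 427.1900
M1: Pc = R·M1+t = (-0.00846, +0.07717, +0.44116); u = 686.2·(-0.00846)/0.44116 + 329.4 = 316.2404, v = 758.7·(+0.07717)/0.44116 + 257.8 = 390.5140
M2: Pc = R·M2+t = (-0.01747, -0.03267, +0.41201); u = 686.2·(-0.01747)/0.41201 + 329.4 = 300.3067, v = 758.7·(-0.03267)/0.41201 + 257.8 = 197.6321
M3: Pc = R·M3+t = (-0.12754, -0.01697, +0.38684); u = 686.2·(-0.12754)/0.38684 + 329.4 = 103.1635, v = 758.7·(-0.01697)/0.38684 + 257.8 = 224.5199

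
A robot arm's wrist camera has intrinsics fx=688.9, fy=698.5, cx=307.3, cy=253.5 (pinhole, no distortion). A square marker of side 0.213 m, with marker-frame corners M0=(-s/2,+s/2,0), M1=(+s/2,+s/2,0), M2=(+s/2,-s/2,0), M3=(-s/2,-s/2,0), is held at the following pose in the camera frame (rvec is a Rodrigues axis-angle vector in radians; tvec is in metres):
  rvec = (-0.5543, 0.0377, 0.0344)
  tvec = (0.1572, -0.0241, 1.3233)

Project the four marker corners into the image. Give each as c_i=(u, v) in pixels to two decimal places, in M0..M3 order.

c0=(332.36, 288.64) c1=(448.62, 291.56) c2=(441.69, 196.48) c3=(334.87, 194.46)

Intrinsics K: fx=688.9, fy=698.5, cx=307.3, cy=253.5
Marker side s = 0.213 m; corners in marker frame (Z=0):
  M0 = (-0.1065, +0.1065, 0)
  M1 = (+0.1065, +0.1065, 0)
  M2 = (+0.1065, -0.1065, 0)
  M3 = (-0.1065, -0.1065, 0)
rvec = (-0.5543, 0.0377, 0.0344), |rvec| = θ = 0.55664 rad = 31.893°
Rodrigues: sinθ=0.52834, 1−cosθ=0.15097; R = I + sinθ·[k]× + (1−cosθ)·[k]×²:
    [+0.99873 -0.04283 +0.02649]
    [+0.02247 +0.84973 +0.52675]
    [-0.04507 -0.52548 +0.84961]
t = (0.1572, -0.0241, 1.3233) m
M0: Pc = R·M0+t = (+0.04627, +0.06400, +1.27214); u = 688.9·(+0.04627)/1.27214 + 307.3 = 332.3585, v = 698.5·(+0.06400)/1.27214 + 253.5 = 288.6424
M1: Pc = R·M1+t = (+0.25900, +0.06879, +1.26254); u = 688.9·(+0.25900)/1.26254 + 307.3 = 448.6246, v = 698.5·(+0.06879)/1.26254 + 253.5 = 291.5575
M2: Pc = R·M2+t = (+0.26813, -0.11220, +1.37446); u = 688.9·(+0.26813)/1.37446 + 307.3 = 441.6887, v = 698.5·(-0.11220)/1.37446 + 253.5 = 196.4788
M3: Pc = R·M3+t = (+0.05540, -0.11699, +1.38406); u = 688.9·(+0.05540)/1.38406 + 307.3 = 334.8730, v = 698.5·(-0.11699)/1.38406 + 253.5 = 194.4589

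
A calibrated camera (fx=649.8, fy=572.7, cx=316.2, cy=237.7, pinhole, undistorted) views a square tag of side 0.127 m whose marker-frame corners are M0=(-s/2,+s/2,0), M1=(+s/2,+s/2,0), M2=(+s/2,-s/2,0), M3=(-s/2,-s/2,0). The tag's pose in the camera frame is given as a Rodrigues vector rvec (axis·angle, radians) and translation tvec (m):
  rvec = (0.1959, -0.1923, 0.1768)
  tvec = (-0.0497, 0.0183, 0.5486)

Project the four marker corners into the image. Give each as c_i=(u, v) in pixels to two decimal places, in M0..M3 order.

Intrinsics K: fx=649.8, fy=572.7, cx=316.2, cy=237.7
Marker side s = 0.127 m; corners in marker frame (Z=0):
  M0 = (-0.0635, +0.0635, 0)
  M1 = (+0.0635, +0.0635, 0)
  M2 = (+0.0635, -0.0635, 0)
  M3 = (-0.0635, -0.0635, 0)
rvec = (0.1959, -0.1923, 0.1768), |rvec| = θ = 0.32652 rad = 18.708°
Rodrigues: sinθ=0.32075, 1−cosθ=0.05284; R = I + sinθ·[k]× + (1−cosθ)·[k]×²:
    [+0.96618 -0.19234 -0.17174]
    [+0.15501 +0.96549 -0.20929]
    [+0.20607 +0.17559 +0.96266]
t = (-0.0497, 0.0183, 0.5486) m
M0: Pc = R·M0+t = (-0.12327, +0.06977, +0.54666); u = 649.8·(-0.12327)/0.54666 + 316.2 = 169.6777, v = 572.7·(+0.06977)/0.54666 + 237.7 = 310.7884
M1: Pc = R·M1+t = (-0.00056, +0.08945, +0.57284); u = 649.8·(-0.00056)/0.57284 + 316.2 = 315.5634, v = 572.7·(+0.08945)/0.57284 + 237.7 = 327.1305
M2: Pc = R·M2+t = (+0.02387, -0.03317, +0.55054); u = 649.8·(+0.02387)/0.55054 + 316.2 = 344.3698, v = 572.7·(-0.03317)/0.55054 + 237.7 = 203.1990
M3: Pc = R·M3+t = (-0.09884, -0.05285, +0.52436); u = 649.8·(-0.09884)/0.52436 + 316.2 = 193.7177, v = 572.7·(-0.05285)/0.52436 + 237.7 = 179.9767

c0=(169.68, 310.79) c1=(315.56, 327.13) c2=(344.37, 203.20) c3=(193.72, 179.98)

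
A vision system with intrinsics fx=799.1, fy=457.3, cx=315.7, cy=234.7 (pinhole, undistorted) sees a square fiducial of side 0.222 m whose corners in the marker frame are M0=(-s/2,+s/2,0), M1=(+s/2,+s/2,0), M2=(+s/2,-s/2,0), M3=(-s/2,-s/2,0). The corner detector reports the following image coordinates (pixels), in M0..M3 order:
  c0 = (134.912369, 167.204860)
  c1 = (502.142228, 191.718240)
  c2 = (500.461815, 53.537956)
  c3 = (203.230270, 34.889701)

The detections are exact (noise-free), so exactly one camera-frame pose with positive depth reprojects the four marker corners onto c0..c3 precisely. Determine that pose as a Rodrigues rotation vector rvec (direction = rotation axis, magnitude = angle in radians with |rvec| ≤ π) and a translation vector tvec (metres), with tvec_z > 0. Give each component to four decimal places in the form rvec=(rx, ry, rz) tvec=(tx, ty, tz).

rvec=(-0.5376, -0.0093, 0.1223) tvec=(0.0137, -0.1526, 0.5363)

Intrinsics K: fx=799.1, fy=457.3, cx=315.7, cy=234.7
Marker side s = 0.222 m; corners in marker frame (Z=0):
  M0 = (-0.1110, +0.1110, 0)
  M1 = (+0.1110, +0.1110, 0)
  M2 = (+0.1110, -0.1110, 0)
  M3 = (-0.1110, -0.1110, 0)
Detected image corners:
  c0 = (134.912369, 167.204860) px
  c1 = (502.142228, 191.718240) px
  c2 = (500.461815, 53.537956) px
  c3 = (203.230270, 34.889701) px
Planar DLT: solve 8×8 A·h = b for H (H[2,2]=1):
  H  [+1465.36636 -470.40636 +336.15289]
  H  [+90.98014 +502.53497 +104.62950]
  H  [-0.04321 -0.95340 +1.00000]
B = K⁻¹H; ‖b₁‖=1.864507, ‖b₂‖=1.864507; λ = 2/(‖b₁‖+‖b₂‖) = 0.536335, sign → tz>0 ⇒ λ=+0.536335
r₁ = λ·B[:,0] = (+0.99267,+0.11860,-0.02318); r₂ = λ·B[:,1] = (-0.11371,+0.85182,-0.51134)
r₃ = r₁×r₂ = (-0.04090,+0.51023,+0.85907); SVD([r₁ r₂ r₃]) → R = UVᵀ:
  R  [+0.99267 -0.11371 -0.04090]
  R  [+0.11860 +0.85182 +0.51023]
  R  [-0.02318 -0.51134 +0.85907]
t = (+0.01373, -0.15255, +0.53633) m
tr R = 2.703560; θ = arccos((tr R − 1)/2) = 0.551422 rad = 31.594°
axis k = ((R−Rᵀ)₃₂, (R−Rᵀ)₁₃, (R−Rᵀ)₂₁) / (2 sinθ) = (-0.974966, -0.016917, +0.221711)
rvec = θ·k = (-0.537618, -0.009328, +0.122257)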